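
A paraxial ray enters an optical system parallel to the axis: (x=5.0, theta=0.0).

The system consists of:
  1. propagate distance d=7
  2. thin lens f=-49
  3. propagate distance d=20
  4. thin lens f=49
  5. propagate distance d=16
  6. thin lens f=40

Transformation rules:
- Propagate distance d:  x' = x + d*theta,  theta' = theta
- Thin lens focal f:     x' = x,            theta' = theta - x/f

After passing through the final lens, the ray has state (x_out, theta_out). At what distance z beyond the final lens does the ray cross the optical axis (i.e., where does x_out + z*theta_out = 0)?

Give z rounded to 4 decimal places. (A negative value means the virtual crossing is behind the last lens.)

Initial: x=5.0000 theta=0.0000
After 1 (propagate distance d=7): x=5.0000 theta=0.0000
After 2 (thin lens f=-49): x=5.0000 theta=5/49 (≈0.1020)
After 3 (propagate distance d=20): x=345/49 (≈7.0408) theta=5/49 (≈0.1020)
After 4 (thin lens f=49): x=345/49 (≈7.0408) theta=-100/2401 (≈-0.0416)
After 5 (propagate distance d=16): x=15305/2401 (≈6.3744) theta=-100/2401 (≈-0.0416)
After 6 (thin lens f=40): x=15305/2401 (≈6.3744) theta=-3861/19208 (≈-0.2010)
z_focus = -x_out/theta_out = -(15305/2401)/(-3861/19208) = 122440/3861 ≈ 31.7120
Rounded to 4 decimal places: z = 31.7120

Answer: 31.7120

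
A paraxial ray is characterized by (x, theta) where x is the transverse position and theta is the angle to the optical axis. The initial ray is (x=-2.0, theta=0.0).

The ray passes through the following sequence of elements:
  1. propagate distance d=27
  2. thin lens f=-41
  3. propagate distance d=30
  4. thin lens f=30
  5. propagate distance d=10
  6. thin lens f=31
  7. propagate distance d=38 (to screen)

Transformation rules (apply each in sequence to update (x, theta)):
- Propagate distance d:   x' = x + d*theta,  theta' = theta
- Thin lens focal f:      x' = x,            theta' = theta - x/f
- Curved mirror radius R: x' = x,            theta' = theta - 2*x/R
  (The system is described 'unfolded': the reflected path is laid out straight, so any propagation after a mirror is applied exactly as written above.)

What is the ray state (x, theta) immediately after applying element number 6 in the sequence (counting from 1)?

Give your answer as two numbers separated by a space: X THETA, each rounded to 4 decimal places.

Answer: -2.7967 0.1569

Derivation:
Initial: x=-2.0000 theta=0.0000
After 1 (propagate distance d=27): x=-2.0000 theta=0.0000
After 2 (thin lens f=-41): x=-2.0000 theta=-2/41 (≈-0.0488)
After 3 (propagate distance d=30): x=-142/41 (≈-3.4634) theta=-2/41 (≈-0.0488)
After 4 (thin lens f=30): x=-142/41 (≈-3.4634) theta=1/15 (≈0.0667)
After 5 (propagate distance d=10): x=-344/123 (≈-2.7967) theta=1/15 (≈0.0667)
After 6 (thin lens f=31): x=-344/123 (≈-2.7967) theta=997/6355 (≈0.1569)
Rounded to 4 decimal places: x = -2.7967, theta = 0.1569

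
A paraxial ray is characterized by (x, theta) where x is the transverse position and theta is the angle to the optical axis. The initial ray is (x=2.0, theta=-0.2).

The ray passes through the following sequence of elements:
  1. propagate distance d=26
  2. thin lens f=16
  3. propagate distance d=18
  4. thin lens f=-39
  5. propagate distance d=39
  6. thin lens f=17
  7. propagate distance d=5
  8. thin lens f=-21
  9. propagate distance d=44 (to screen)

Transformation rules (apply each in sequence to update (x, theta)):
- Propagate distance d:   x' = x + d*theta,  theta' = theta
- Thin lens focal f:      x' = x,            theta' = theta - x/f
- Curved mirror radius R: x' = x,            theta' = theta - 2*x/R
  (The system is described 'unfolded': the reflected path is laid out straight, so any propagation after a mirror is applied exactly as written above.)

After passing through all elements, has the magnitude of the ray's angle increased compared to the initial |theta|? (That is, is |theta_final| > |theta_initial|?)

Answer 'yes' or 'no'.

Initial: x=2.0000 theta=-0.2000
After 1 (propagate distance d=26): x=-3.2000 theta=-0.2000
After 2 (thin lens f=16): x=-3.2000 theta=0.0000
After 3 (propagate distance d=18): x=-3.2000 theta=0.0000
After 4 (thin lens f=-39): x=-3.2000 theta=-16/195 (≈-0.0821)
After 5 (propagate distance d=39): x=-6.4000 theta=-16/195 (≈-0.0821)
After 6 (thin lens f=17): x=-6.4000 theta=976/3315 (≈0.2944)
After 7 (propagate distance d=5): x=-16336/3315 (≈-4.9279) theta=976/3315 (≈0.2944)
After 8 (thin lens f=-21): x=-16336/3315 (≈-4.9279) theta=64/1071 (≈0.0598)
After 9 (propagate distance d=44 (to screen)): x=-160016/69615 (≈-2.2986) theta=64/1071 (≈0.0598)
|theta_initial|=0.2000 |theta_final|=64/1071 (≈0.0598) -> not increased

Answer: no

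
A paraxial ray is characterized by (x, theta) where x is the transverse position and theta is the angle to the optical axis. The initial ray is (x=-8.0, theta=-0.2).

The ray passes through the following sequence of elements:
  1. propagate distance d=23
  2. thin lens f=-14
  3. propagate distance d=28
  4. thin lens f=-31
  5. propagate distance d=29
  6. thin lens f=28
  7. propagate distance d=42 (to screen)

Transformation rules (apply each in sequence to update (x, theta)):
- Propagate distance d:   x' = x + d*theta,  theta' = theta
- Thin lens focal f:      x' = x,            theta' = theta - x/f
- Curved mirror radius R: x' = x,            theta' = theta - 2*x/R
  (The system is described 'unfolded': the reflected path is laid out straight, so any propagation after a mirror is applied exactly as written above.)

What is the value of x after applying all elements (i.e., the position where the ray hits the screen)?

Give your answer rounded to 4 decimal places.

Initial: x=-8.0000 theta=-0.2000
After 1 (propagate distance d=23): x=-12.6000 theta=-0.2000
After 2 (thin lens f=-14): x=-12.6000 theta=-1.1000
After 3 (propagate distance d=28): x=-43.4000 theta=-1.1000
After 4 (thin lens f=-31): x=-43.4000 theta=-2.5000
After 5 (propagate distance d=29): x=-115.9000 theta=-2.5000
After 6 (thin lens f=28): x=-115.9000 theta=459/280 (≈1.6393)
After 7 (propagate distance d=42 (to screen)): x=-47.0500 theta=459/280 (≈1.6393)
Rounded to 4 decimal places: x = -47.0500

Answer: -47.0500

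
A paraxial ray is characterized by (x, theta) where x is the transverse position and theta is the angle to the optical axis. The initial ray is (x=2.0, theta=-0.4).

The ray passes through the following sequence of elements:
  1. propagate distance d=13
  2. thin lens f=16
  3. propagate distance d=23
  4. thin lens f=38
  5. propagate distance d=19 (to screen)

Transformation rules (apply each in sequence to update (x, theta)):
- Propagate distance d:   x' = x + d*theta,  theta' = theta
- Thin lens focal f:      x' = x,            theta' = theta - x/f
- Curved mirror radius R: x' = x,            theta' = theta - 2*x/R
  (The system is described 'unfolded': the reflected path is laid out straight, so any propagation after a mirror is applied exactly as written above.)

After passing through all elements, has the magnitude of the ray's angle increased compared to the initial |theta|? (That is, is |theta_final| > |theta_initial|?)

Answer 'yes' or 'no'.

Initial: x=2.0000 theta=-0.4000
After 1 (propagate distance d=13): x=-3.2000 theta=-0.4000
After 2 (thin lens f=16): x=-3.2000 theta=-0.2000
After 3 (propagate distance d=23): x=-7.8000 theta=-0.2000
After 4 (thin lens f=38): x=-7.8000 theta=1/190 (≈0.0053)
After 5 (propagate distance d=19 (to screen)): x=-7.7000 theta=1/190 (≈0.0053)
|theta_initial|=0.4000 |theta_final|=1/190 (≈0.0053) -> not increased

Answer: no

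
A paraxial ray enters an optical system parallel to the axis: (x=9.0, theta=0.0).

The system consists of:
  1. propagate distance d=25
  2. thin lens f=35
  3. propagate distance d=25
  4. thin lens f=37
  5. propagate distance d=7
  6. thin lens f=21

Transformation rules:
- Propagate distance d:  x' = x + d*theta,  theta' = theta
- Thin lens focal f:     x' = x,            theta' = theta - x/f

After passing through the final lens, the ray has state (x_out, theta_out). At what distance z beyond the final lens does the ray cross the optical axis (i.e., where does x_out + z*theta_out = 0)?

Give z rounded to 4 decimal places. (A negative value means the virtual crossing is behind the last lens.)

Initial: x=9.0000 theta=0.0000
After 1 (propagate distance d=25): x=9.0000 theta=0.0000
After 2 (thin lens f=35): x=9.0000 theta=-9/35 (≈-0.2571)
After 3 (propagate distance d=25): x=18/7 (≈2.5714) theta=-9/35 (≈-0.2571)
After 4 (thin lens f=37): x=18/7 (≈2.5714) theta=-423/1295 (≈-0.3266)
After 5 (propagate distance d=7): x=369/1295 (≈0.2849) theta=-423/1295 (≈-0.3266)
After 6 (thin lens f=21): x=369/1295 (≈0.2849) theta=-3084/9065 (≈-0.3402)
z_focus = -x_out/theta_out = -(369/1295)/(-3084/9065) = 861/1028 ≈ 0.8375
Rounded to 4 decimal places: z = 0.8375

Answer: 0.8375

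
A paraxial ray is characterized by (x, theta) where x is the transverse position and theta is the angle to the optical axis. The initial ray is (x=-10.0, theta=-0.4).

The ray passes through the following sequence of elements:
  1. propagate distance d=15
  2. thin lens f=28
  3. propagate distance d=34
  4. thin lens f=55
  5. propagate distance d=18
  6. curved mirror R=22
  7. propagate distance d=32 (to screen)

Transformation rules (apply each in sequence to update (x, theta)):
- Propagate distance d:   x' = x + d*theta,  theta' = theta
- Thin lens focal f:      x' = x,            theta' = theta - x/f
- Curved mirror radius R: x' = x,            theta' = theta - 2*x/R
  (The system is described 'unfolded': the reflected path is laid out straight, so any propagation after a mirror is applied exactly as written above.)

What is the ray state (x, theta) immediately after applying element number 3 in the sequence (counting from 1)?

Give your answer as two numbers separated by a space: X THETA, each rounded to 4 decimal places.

Answer: -10.1714 0.1714

Derivation:
Initial: x=-10.0000 theta=-0.4000
After 1 (propagate distance d=15): x=-16.0000 theta=-0.4000
After 2 (thin lens f=28): x=-16.0000 theta=6/35 (≈0.1714)
After 3 (propagate distance d=34): x=-356/35 (≈-10.1714) theta=6/35 (≈0.1714)
Rounded to 4 decimal places: x = -10.1714, theta = 0.1714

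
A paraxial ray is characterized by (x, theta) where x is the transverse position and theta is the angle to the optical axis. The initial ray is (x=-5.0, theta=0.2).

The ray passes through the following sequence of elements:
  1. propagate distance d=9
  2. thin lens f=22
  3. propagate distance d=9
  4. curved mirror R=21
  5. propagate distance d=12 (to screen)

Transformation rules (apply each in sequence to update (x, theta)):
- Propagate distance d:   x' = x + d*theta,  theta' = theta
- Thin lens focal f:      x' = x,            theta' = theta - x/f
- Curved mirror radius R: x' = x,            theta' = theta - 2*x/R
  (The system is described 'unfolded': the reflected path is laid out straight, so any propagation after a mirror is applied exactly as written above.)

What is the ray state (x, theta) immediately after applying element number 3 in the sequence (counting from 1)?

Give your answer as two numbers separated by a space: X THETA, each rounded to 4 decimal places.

Initial: x=-5.0000 theta=0.2000
After 1 (propagate distance d=9): x=-3.2000 theta=0.2000
After 2 (thin lens f=22): x=-3.2000 theta=19/55 (≈0.3455)
After 3 (propagate distance d=9): x=-1/11 (≈-0.0909) theta=19/55 (≈0.3455)
Rounded to 4 decimal places: x = -0.0909, theta = 0.3455

Answer: -0.0909 0.3455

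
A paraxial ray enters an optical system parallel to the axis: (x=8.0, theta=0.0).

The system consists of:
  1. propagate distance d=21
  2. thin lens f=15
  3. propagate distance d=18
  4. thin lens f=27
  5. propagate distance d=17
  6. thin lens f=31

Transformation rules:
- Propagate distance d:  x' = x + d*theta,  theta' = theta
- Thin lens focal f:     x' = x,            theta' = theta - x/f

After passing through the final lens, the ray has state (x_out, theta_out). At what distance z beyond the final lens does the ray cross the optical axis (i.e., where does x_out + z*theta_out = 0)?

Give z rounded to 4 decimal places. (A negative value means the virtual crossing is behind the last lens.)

Answer: -59.4471

Derivation:
Initial: x=8.0000 theta=0.0000
After 1 (propagate distance d=21): x=8.0000 theta=0.0000
After 2 (thin lens f=15): x=8.0000 theta=-8/15 (≈-0.5333)
After 3 (propagate distance d=18): x=-1.6000 theta=-8/15 (≈-0.5333)
After 4 (thin lens f=27): x=-1.6000 theta=-64/135 (≈-0.4741)
After 5 (propagate distance d=17): x=-1304/135 (≈-9.6593) theta=-64/135 (≈-0.4741)
After 6 (thin lens f=31): x=-1304/135 (≈-9.6593) theta=-136/837 (≈-0.1625)
z_focus = -x_out/theta_out = -(-1304/135)/(-136/837) = -5053/85 ≈ -59.4471
Rounded to 4 decimal places: z = -59.4471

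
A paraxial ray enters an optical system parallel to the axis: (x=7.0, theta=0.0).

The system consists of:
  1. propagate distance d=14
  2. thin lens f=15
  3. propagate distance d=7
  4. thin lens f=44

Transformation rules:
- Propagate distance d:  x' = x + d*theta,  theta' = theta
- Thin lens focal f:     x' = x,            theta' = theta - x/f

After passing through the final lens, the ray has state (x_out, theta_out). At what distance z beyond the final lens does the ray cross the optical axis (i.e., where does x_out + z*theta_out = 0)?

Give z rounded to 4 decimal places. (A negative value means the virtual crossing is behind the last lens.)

Initial: x=7.0000 theta=0.0000
After 1 (propagate distance d=14): x=7.0000 theta=0.0000
After 2 (thin lens f=15): x=7.0000 theta=-7/15 (≈-0.4667)
After 3 (propagate distance d=7): x=56/15 (≈3.7333) theta=-7/15 (≈-0.4667)
After 4 (thin lens f=44): x=56/15 (≈3.7333) theta=-91/165 (≈-0.5515)
z_focus = -x_out/theta_out = -(56/15)/(-91/165) = 88/13 ≈ 6.7692
Rounded to 4 decimal places: z = 6.7692

Answer: 6.7692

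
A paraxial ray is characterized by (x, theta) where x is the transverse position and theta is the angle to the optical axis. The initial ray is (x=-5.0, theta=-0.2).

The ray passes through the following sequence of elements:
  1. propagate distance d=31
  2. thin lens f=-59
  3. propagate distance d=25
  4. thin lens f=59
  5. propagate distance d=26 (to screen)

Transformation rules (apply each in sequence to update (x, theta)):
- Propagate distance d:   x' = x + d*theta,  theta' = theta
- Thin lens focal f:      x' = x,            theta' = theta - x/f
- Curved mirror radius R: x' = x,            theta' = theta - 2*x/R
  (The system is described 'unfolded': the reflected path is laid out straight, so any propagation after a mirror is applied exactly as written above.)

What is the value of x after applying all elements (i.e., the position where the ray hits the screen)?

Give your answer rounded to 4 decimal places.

Initial: x=-5.0000 theta=-0.2000
After 1 (propagate distance d=31): x=-11.2000 theta=-0.2000
After 2 (thin lens f=-59): x=-11.2000 theta=-23/59 (≈-0.3898)
After 3 (propagate distance d=25): x=-6179/295 (≈-20.9458) theta=-23/59 (≈-0.3898)
After 4 (thin lens f=59): x=-6179/295 (≈-20.9458) theta=-606/17405 (≈-0.0348)
After 5 (propagate distance d=26 (to screen)): x=-380317/17405 (≈-21.8510) theta=-606/17405 (≈-0.0348)
Rounded to 4 decimal places: x = -21.8510

Answer: -21.8510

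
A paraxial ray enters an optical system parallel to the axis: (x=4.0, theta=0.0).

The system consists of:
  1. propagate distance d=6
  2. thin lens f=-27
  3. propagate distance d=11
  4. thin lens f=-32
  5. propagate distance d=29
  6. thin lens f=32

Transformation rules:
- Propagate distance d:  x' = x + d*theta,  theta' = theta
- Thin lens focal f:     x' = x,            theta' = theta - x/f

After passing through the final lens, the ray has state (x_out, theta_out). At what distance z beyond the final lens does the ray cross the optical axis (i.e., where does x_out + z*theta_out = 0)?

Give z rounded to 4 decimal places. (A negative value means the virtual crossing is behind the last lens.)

Initial: x=4.0000 theta=0.0000
After 1 (propagate distance d=6): x=4.0000 theta=0.0000
After 2 (thin lens f=-27): x=4.0000 theta=4/27 (≈0.1481)
After 3 (propagate distance d=11): x=152/27 (≈5.6296) theta=4/27 (≈0.1481)
After 4 (thin lens f=-32): x=152/27 (≈5.6296) theta=35/108 (≈0.3241)
After 5 (propagate distance d=29): x=541/36 (≈15.0278) theta=35/108 (≈0.3241)
After 6 (thin lens f=32): x=541/36 (≈15.0278) theta=-503/3456 (≈-0.1455)
z_focus = -x_out/theta_out = -(541/36)/(-503/3456) = 51936/503 ≈ 103.2525
Rounded to 4 decimal places: z = 103.2525

Answer: 103.2525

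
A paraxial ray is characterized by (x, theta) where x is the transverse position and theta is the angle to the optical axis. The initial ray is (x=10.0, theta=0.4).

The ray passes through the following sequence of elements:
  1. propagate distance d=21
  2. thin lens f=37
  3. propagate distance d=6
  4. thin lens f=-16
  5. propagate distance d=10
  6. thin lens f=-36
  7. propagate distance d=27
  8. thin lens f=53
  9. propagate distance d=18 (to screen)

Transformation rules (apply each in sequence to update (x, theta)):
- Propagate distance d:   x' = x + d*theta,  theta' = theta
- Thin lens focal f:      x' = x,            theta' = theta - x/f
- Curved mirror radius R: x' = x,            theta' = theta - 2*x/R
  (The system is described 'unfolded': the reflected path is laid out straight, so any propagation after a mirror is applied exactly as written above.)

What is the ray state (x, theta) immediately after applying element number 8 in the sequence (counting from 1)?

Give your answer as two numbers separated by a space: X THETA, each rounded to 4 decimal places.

Answer: 76.4000 0.3519

Derivation:
Initial: x=10.0000 theta=0.4000
After 1 (propagate distance d=21): x=18.4000 theta=0.4000
After 2 (thin lens f=37): x=18.4000 theta=-18/185 (≈-0.0973)
After 3 (propagate distance d=6): x=3296/185 (≈17.8162) theta=-18/185 (≈-0.0973)
After 4 (thin lens f=-16): x=3296/185 (≈17.8162) theta=188/185 (≈1.0162)
After 5 (propagate distance d=10): x=5176/185 (≈27.9784) theta=188/185 (≈1.0162)
After 6 (thin lens f=-36): x=5176/185 (≈27.9784) theta=2986/1665 (≈1.7934)
After 7 (propagate distance d=27): x=76.4000 theta=2986/1665 (≈1.7934)
After 8 (thin lens f=53): x=76.4000 theta=31052/88245 (≈0.3519)
Rounded to 4 decimal places: x = 76.4000, theta = 0.3519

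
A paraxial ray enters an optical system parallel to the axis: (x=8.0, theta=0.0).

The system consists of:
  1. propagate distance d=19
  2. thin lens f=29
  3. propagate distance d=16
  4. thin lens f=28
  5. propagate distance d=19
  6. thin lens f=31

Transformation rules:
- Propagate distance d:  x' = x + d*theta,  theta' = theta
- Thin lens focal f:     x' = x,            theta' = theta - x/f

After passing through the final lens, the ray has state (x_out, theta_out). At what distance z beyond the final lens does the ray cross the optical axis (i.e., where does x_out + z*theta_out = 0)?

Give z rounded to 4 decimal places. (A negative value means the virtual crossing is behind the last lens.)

Answer: -15.0292

Derivation:
Initial: x=8.0000 theta=0.0000
After 1 (propagate distance d=19): x=8.0000 theta=0.0000
After 2 (thin lens f=29): x=8.0000 theta=-8/29 (≈-0.2759)
After 3 (propagate distance d=16): x=104/29 (≈3.5862) theta=-8/29 (≈-0.2759)
After 4 (thin lens f=28): x=104/29 (≈3.5862) theta=-82/203 (≈-0.4039)
After 5 (propagate distance d=19): x=-830/203 (≈-4.0887) theta=-82/203 (≈-0.4039)
After 6 (thin lens f=31): x=-830/203 (≈-4.0887) theta=-1712/6293 (≈-0.2720)
z_focus = -x_out/theta_out = -(-830/203)/(-1712/6293) = -12865/856 ≈ -15.0292
Rounded to 4 decimal places: z = -15.0292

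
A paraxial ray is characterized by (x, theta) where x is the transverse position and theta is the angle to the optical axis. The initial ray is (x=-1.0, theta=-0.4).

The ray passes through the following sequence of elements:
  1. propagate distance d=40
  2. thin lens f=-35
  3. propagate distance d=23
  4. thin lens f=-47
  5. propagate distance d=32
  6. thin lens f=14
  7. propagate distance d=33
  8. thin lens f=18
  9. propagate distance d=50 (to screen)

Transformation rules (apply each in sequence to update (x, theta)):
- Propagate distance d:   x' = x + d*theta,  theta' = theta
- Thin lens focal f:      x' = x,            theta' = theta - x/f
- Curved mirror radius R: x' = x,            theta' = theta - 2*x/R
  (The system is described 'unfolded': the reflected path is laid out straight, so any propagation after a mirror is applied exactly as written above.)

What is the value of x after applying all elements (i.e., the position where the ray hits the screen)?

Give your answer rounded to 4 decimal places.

Initial: x=-1.0000 theta=-0.4000
After 1 (propagate distance d=40): x=-17.0000 theta=-0.4000
After 2 (thin lens f=-35): x=-17.0000 theta=-31/35 (≈-0.8857)
After 3 (propagate distance d=23): x=-1308/35 (≈-37.3714) theta=-31/35 (≈-0.8857)
After 4 (thin lens f=-47): x=-1308/35 (≈-37.3714) theta=-79/47 (≈-1.6809)
After 5 (propagate distance d=32): x=-149956/1645 (≈-91.1587) theta=-79/47 (≈-1.6809)
After 6 (thin lens f=14): x=-149956/1645 (≈-91.1587) theta=55623/11515 (≈4.8305)
After 7 (propagate distance d=33): x=785867/11515 (≈68.2472) theta=55623/11515 (≈4.8305)
After 8 (thin lens f=18): x=785867/11515 (≈68.2472) theta=215347/207270 (≈1.0390)
After 9 (propagate distance d=50 (to screen)): x=12456478/103635 (≈120.1957) theta=215347/207270 (≈1.0390)
Rounded to 4 decimal places: x = 120.1957

Answer: 120.1957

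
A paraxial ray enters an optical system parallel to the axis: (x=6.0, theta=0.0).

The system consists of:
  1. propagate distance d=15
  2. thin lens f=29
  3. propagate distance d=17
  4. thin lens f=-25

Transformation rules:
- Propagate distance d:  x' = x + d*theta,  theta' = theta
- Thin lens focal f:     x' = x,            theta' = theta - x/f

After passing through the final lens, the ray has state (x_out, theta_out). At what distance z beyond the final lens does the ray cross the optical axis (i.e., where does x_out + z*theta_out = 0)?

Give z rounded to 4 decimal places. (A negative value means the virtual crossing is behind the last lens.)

Initial: x=6.0000 theta=0.0000
After 1 (propagate distance d=15): x=6.0000 theta=0.0000
After 2 (thin lens f=29): x=6.0000 theta=-6/29 (≈-0.2069)
After 3 (propagate distance d=17): x=72/29 (≈2.4828) theta=-6/29 (≈-0.2069)
After 4 (thin lens f=-25): x=72/29 (≈2.4828) theta=-78/725 (≈-0.1076)
z_focus = -x_out/theta_out = -(72/29)/(-78/725) = 300/13 ≈ 23.0769
Rounded to 4 decimal places: z = 23.0769

Answer: 23.0769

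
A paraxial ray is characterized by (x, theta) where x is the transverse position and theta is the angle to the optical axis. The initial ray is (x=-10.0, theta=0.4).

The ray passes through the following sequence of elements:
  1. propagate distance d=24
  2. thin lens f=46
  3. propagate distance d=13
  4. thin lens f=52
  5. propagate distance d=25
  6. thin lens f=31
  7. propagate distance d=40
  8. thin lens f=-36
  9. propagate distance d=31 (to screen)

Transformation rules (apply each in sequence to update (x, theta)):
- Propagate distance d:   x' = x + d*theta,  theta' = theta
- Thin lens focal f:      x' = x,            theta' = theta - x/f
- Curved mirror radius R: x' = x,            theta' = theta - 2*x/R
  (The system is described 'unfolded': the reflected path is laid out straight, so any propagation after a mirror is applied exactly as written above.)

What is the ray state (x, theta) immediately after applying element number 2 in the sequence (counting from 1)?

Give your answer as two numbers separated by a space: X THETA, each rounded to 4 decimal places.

Initial: x=-10.0000 theta=0.4000
After 1 (propagate distance d=24): x=-0.4000 theta=0.4000
After 2 (thin lens f=46): x=-0.4000 theta=47/115 (≈0.4087)
Rounded to 4 decimal places: x = -0.4000, theta = 0.4087

Answer: -0.4000 0.4087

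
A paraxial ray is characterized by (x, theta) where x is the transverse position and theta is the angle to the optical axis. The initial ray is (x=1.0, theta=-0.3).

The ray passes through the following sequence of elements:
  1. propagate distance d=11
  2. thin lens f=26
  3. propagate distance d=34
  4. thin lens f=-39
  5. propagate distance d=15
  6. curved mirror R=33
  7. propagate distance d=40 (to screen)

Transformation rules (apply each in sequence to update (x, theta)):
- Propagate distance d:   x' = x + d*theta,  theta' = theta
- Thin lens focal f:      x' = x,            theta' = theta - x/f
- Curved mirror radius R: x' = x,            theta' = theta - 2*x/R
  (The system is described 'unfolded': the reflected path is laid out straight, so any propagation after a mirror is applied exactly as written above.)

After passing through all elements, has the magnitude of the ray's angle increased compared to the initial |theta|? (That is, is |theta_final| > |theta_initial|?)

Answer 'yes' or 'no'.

Initial: x=1.0000 theta=-0.3000
After 1 (propagate distance d=11): x=-2.3000 theta=-0.3000
After 2 (thin lens f=26): x=-2.3000 theta=-11/52 (≈-0.2115)
After 3 (propagate distance d=34): x=-617/65 (≈-9.4923) theta=-11/52 (≈-0.2115)
After 4 (thin lens f=-39): x=-617/65 (≈-9.4923) theta=-4613/10140 (≈-0.4549)
After 5 (propagate distance d=15): x=-55149/3380 (≈-16.3163) theta=-4613/10140 (≈-0.4549)
After 6 (curved mirror R=33): x=-55149/3380 (≈-16.3163) theta=11911/22308 (≈0.5339)
After 7 (propagate distance d=40 (to screen)): x=562283/111540 (≈5.0411) theta=11911/22308 (≈0.5339)
|theta_initial|=0.3000 |theta_final|=11911/22308 (≈0.5339) -> increased

Answer: yes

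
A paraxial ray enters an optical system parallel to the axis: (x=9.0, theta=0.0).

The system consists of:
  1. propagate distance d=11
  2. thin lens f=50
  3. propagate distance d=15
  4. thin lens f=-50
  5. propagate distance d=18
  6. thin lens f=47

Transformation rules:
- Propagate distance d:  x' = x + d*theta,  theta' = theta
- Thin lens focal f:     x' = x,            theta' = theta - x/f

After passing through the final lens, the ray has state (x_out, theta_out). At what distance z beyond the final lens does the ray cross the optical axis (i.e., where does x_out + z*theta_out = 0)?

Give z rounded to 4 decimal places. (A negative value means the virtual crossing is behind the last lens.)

Answer: 31.8352

Derivation:
Initial: x=9.0000 theta=0.0000
After 1 (propagate distance d=11): x=9.0000 theta=0.0000
After 2 (thin lens f=50): x=9.0000 theta=-0.1800
After 3 (propagate distance d=15): x=6.3000 theta=-0.1800
After 4 (thin lens f=-50): x=6.3000 theta=-0.0540
After 5 (propagate distance d=18): x=5.3280 theta=-0.0540
After 6 (thin lens f=47): x=5.3280 theta=-3933/23500 (≈-0.1674)
z_focus = -x_out/theta_out = -(5.3280)/(-3933/23500) = 13912/437 ≈ 31.8352
Rounded to 4 decimal places: z = 31.8352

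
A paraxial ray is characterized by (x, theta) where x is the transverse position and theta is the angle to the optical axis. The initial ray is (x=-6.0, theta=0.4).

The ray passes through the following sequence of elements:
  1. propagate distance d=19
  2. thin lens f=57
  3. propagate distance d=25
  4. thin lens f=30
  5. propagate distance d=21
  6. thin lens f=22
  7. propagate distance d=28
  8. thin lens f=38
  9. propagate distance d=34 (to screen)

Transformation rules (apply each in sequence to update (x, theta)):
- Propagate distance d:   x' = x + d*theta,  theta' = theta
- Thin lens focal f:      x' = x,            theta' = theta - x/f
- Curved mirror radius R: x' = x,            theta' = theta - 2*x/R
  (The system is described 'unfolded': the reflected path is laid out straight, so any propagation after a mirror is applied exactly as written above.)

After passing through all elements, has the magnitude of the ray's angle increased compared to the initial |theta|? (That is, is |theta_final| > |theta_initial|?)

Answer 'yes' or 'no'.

Answer: yes

Derivation:
Initial: x=-6.0000 theta=0.4000
After 1 (propagate distance d=19): x=1.6000 theta=0.4000
After 2 (thin lens f=57): x=1.6000 theta=106/285 (≈0.3719)
After 3 (propagate distance d=25): x=3106/285 (≈10.8982) theta=106/285 (≈0.3719)
After 4 (thin lens f=30): x=3106/285 (≈10.8982) theta=37/4275 (≈0.0087)
After 5 (propagate distance d=21): x=11.0800 theta=37/4275 (≈0.0087)
After 6 (thin lens f=22): x=11.0800 theta=-46553/94050 (≈-0.4950)
After 7 (propagate distance d=28): x=-26141/9405 (≈-2.7795) theta=-46553/94050 (≈-0.4950)
After 8 (thin lens f=38): x=-26141/9405 (≈-2.7795) theta=-376901/893475 (≈-0.4218)
After 9 (propagate distance d=34 (to screen)): x=-1699781/99275 (≈-17.1219) theta=-376901/893475 (≈-0.4218)
|theta_initial|=0.4000 |theta_final|=376901/893475 (≈0.4218) -> increased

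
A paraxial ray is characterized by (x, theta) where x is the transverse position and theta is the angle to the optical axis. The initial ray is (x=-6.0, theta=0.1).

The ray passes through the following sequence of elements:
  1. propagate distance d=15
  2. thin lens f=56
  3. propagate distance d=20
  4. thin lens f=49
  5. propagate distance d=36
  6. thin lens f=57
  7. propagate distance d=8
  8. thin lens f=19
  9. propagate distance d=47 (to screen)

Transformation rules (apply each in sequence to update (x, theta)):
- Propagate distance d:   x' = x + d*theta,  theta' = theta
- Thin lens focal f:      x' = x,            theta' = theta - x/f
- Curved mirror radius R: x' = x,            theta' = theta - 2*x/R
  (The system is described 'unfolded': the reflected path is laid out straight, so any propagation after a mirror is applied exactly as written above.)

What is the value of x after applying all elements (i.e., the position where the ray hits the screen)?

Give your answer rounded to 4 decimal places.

Answer: -6.0918

Derivation:
Initial: x=-6.0000 theta=0.1000
After 1 (propagate distance d=15): x=-4.5000 theta=0.1000
After 2 (thin lens f=56): x=-4.5000 theta=101/560 (≈0.1804)
After 3 (propagate distance d=20): x=-25/28 (≈-0.8929) theta=101/560 (≈0.1804)
After 4 (thin lens f=49): x=-25/28 (≈-0.8929) theta=5449/27440 (≈0.1986)
After 5 (propagate distance d=36): x=10729/1715 (≈6.2560) theta=5449/27440 (≈0.1986)
After 6 (thin lens f=57): x=10729/1715 (≈6.2560) theta=19847/223440 (≈0.0888)
After 7 (propagate distance d=8): x=272407/39102 (≈6.9666) theta=19847/223440 (≈0.0888)
After 8 (thin lens f=19): x=272407/39102 (≈6.9666) theta=-8256629/29717520 (≈-0.2778)
After 9 (propagate distance d=47 (to screen)): x=-8620583/1415120 (≈-6.0918) theta=-8256629/29717520 (≈-0.2778)
Rounded to 4 decimal places: x = -6.0918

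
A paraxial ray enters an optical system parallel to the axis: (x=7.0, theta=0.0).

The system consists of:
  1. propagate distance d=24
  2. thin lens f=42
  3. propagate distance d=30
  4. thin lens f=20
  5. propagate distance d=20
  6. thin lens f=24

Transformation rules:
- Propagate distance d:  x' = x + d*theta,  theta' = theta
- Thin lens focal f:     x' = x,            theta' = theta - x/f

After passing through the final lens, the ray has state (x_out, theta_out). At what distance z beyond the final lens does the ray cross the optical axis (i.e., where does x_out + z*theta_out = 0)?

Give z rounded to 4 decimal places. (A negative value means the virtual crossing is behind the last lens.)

Answer: -26.0870

Derivation:
Initial: x=7.0000 theta=0.0000
After 1 (propagate distance d=24): x=7.0000 theta=0.0000
After 2 (thin lens f=42): x=7.0000 theta=-1/6 (≈-0.1667)
After 3 (propagate distance d=30): x=2.0000 theta=-1/6 (≈-0.1667)
After 4 (thin lens f=20): x=2.0000 theta=-4/15 (≈-0.2667)
After 5 (propagate distance d=20): x=-10/3 (≈-3.3333) theta=-4/15 (≈-0.2667)
After 6 (thin lens f=24): x=-10/3 (≈-3.3333) theta=-23/180 (≈-0.1278)
z_focus = -x_out/theta_out = -(-10/3)/(-23/180) = -600/23 ≈ -26.0870
Rounded to 4 decimal places: z = -26.0870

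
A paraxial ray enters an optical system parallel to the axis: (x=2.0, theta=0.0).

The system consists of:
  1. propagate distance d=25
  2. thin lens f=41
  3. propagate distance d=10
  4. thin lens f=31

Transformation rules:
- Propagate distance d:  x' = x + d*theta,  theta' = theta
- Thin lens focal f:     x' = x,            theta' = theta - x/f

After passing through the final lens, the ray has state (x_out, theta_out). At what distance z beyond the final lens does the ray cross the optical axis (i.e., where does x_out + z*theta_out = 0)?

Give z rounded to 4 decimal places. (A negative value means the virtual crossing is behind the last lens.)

Answer: 15.5000

Derivation:
Initial: x=2.0000 theta=0.0000
After 1 (propagate distance d=25): x=2.0000 theta=0.0000
After 2 (thin lens f=41): x=2.0000 theta=-2/41 (≈-0.0488)
After 3 (propagate distance d=10): x=62/41 (≈1.5122) theta=-2/41 (≈-0.0488)
After 4 (thin lens f=31): x=62/41 (≈1.5122) theta=-4/41 (≈-0.0976)
z_focus = -x_out/theta_out = -(62/41)/(-4/41) = 15.5000
Rounded to 4 decimal places: z = 15.5000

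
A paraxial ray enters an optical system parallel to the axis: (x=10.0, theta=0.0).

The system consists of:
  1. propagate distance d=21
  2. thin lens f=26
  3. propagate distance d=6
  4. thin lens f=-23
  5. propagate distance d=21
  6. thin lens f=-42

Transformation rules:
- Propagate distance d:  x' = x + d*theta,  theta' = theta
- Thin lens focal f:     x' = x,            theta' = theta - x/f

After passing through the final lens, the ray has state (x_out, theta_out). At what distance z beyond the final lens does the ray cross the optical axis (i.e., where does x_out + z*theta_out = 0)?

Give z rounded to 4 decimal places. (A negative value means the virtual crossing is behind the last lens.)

Answer: -61.5277

Derivation:
Initial: x=10.0000 theta=0.0000
After 1 (propagate distance d=21): x=10.0000 theta=0.0000
After 2 (thin lens f=26): x=10.0000 theta=-5/13 (≈-0.3846)
After 3 (propagate distance d=6): x=100/13 (≈7.6923) theta=-5/13 (≈-0.3846)
After 4 (thin lens f=-23): x=100/13 (≈7.6923) theta=-15/299 (≈-0.0502)
After 5 (propagate distance d=21): x=1985/299 (≈6.6388) theta=-15/299 (≈-0.0502)
After 6 (thin lens f=-42): x=1985/299 (≈6.6388) theta=1355/12558 (≈0.1079)
z_focus = -x_out/theta_out = -(1985/299)/(1355/12558) = -16674/271 ≈ -61.5277
Rounded to 4 decimal places: z = -61.5277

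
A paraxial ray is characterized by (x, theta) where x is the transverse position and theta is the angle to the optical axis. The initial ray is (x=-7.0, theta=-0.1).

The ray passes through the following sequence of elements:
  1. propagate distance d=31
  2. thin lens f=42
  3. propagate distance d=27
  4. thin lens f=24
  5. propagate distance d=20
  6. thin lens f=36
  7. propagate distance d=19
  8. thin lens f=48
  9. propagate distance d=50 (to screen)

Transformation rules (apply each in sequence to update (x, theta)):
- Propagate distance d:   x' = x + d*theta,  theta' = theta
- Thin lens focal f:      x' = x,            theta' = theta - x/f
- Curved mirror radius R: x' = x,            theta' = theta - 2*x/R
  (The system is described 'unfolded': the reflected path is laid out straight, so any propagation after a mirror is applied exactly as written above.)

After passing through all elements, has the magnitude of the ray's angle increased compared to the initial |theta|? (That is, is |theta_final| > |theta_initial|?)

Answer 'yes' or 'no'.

Answer: yes

Derivation:
Initial: x=-7.0000 theta=-0.1000
After 1 (propagate distance d=31): x=-10.1000 theta=-0.1000
After 2 (thin lens f=42): x=-10.1000 theta=59/420 (≈0.1405)
After 3 (propagate distance d=27): x=-883/140 (≈-6.3071) theta=59/420 (≈0.1405)
After 4 (thin lens f=24): x=-883/140 (≈-6.3071) theta=271/672 (≈0.4033)
After 5 (propagate distance d=20): x=211/120 (≈1.7583) theta=271/672 (≈0.4033)
After 6 (thin lens f=36): x=211/120 (≈1.7583) theta=5359/15120 (≈0.3544)
After 7 (propagate distance d=19): x=128407/15120 (≈8.4925) theta=5359/15120 (≈0.3544)
After 8 (thin lens f=48): x=128407/15120 (≈8.4925) theta=25765/145152 (≈0.1775)
After 9 (propagate distance d=50 (to screen)): x=6302393/362880 (≈17.3677) theta=25765/145152 (≈0.1775)
|theta_initial|=0.1000 |theta_final|=25765/145152 (≈0.1775) -> increased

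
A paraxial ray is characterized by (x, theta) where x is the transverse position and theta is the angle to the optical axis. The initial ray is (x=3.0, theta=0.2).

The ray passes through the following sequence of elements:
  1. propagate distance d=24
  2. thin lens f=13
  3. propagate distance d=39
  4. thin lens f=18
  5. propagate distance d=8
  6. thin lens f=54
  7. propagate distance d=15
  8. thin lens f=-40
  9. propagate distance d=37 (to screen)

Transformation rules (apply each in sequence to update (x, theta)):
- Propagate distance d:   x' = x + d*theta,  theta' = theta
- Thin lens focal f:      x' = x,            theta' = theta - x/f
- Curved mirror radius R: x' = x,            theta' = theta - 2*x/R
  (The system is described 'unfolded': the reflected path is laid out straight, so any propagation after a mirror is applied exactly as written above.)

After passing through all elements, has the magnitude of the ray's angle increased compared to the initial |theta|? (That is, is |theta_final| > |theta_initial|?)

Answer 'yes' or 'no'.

Initial: x=3.0000 theta=0.2000
After 1 (propagate distance d=24): x=7.8000 theta=0.2000
After 2 (thin lens f=13): x=7.8000 theta=-0.4000
After 3 (propagate distance d=39): x=-7.8000 theta=-0.4000
After 4 (thin lens f=18): x=-7.8000 theta=1/30 (≈0.0333)
After 5 (propagate distance d=8): x=-113/15 (≈-7.5333) theta=1/30 (≈0.0333)
After 6 (thin lens f=54): x=-113/15 (≈-7.5333) theta=14/81 (≈0.1728)
After 7 (propagate distance d=15): x=-667/135 (≈-4.9407) theta=14/81 (≈0.1728)
After 8 (thin lens f=-40): x=-667/135 (≈-4.9407) theta=799/16200 (≈0.0493)
After 9 (propagate distance d=37 (to screen)): x=-50477/16200 (≈-3.1159) theta=799/16200 (≈0.0493)
|theta_initial|=0.2000 |theta_final|=799/16200 (≈0.0493) -> not increased

Answer: no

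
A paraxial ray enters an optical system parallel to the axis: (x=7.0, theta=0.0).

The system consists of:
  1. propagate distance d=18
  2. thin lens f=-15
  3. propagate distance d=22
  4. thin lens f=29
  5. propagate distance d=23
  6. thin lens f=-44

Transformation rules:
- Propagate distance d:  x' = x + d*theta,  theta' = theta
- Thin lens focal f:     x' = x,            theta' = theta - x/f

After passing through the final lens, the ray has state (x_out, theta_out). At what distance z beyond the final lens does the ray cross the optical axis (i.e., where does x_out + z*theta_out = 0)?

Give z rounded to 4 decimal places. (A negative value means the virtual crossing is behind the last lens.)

Answer: -72.8417

Derivation:
Initial: x=7.0000 theta=0.0000
After 1 (propagate distance d=18): x=7.0000 theta=0.0000
After 2 (thin lens f=-15): x=7.0000 theta=7/15 (≈0.4667)
After 3 (propagate distance d=22): x=259/15 (≈17.2667) theta=7/15 (≈0.4667)
After 4 (thin lens f=29): x=259/15 (≈17.2667) theta=-56/435 (≈-0.1287)
After 5 (propagate distance d=23): x=6223/435 (≈14.3057) theta=-56/435 (≈-0.1287)
After 6 (thin lens f=-44): x=6223/435 (≈14.3057) theta=1253/6380 (≈0.1964)
z_focus = -x_out/theta_out = -(6223/435)/(1253/6380) = -39116/537 ≈ -72.8417
Rounded to 4 decimal places: z = -72.8417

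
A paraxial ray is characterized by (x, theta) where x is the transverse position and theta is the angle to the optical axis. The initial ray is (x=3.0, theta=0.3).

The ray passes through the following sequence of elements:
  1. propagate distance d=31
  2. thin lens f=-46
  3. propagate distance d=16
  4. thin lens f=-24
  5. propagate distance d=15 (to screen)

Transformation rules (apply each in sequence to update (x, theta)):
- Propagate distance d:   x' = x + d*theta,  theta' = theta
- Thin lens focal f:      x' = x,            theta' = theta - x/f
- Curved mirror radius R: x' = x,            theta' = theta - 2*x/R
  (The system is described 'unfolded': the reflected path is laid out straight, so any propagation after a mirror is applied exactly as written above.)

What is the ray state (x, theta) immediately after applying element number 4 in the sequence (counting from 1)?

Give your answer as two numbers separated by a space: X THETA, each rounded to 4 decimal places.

Answer: 21.3783 1.4582

Derivation:
Initial: x=3.0000 theta=0.3000
After 1 (propagate distance d=31): x=12.3000 theta=0.3000
After 2 (thin lens f=-46): x=12.3000 theta=261/460 (≈0.5674)
After 3 (propagate distance d=16): x=4917/230 (≈21.3783) theta=261/460 (≈0.5674)
After 4 (thin lens f=-24): x=4917/230 (≈21.3783) theta=2683/1840 (≈1.4582)
Rounded to 4 decimal places: x = 21.3783, theta = 1.4582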